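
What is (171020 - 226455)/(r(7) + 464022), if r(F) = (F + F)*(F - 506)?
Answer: -55435/457036 ≈ -0.12129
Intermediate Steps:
r(F) = 2*F*(-506 + F) (r(F) = (2*F)*(-506 + F) = 2*F*(-506 + F))
(171020 - 226455)/(r(7) + 464022) = (171020 - 226455)/(2*7*(-506 + 7) + 464022) = -55435/(2*7*(-499) + 464022) = -55435/(-6986 + 464022) = -55435/457036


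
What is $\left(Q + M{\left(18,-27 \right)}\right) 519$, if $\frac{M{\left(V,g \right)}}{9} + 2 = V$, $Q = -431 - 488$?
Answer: $-402225$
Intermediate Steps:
$Q = -919$ ($Q = -431 - 488 = -919$)
$M{\left(V,g \right)} = -18 + 9 V$
$\left(Q + M{\left(18,-27 \right)}\right) 519 = \left(-919 + \left(-18 + 9 \cdot 18\right)\right) 519 = \left(-919 + \left(-18 + 162\right)\right) 519 = \left(-919 + 144\right) 519 = \left(-775\right) 519 = -402225$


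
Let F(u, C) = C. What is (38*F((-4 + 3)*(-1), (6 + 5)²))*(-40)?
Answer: -183920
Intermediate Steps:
(38*F((-4 + 3)*(-1), (6 + 5)²))*(-40) = (38*(6 + 5)²)*(-40) = (38*11²)*(-40) = (38*121)*(-40) = 4598*(-40) = -183920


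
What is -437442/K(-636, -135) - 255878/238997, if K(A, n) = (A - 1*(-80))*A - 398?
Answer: -97464020539/42209021173 ≈ -2.3091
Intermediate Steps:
K(A, n) = -398 + A*(80 + A) (K(A, n) = (A + 80)*A - 398 = (80 + A)*A - 398 = A*(80 + A) - 398 = -398 + A*(80 + A))
-437442/K(-636, -135) - 255878/238997 = -437442/(-398 + (-636)² + 80*(-636)) - 255878/238997 = -437442/(-398 + 404496 - 50880) - 255878*1/238997 = -437442/353218 - 255878/238997 = -437442*1/353218 - 255878/238997 = -218721/176609 - 255878/238997 = -97464020539/42209021173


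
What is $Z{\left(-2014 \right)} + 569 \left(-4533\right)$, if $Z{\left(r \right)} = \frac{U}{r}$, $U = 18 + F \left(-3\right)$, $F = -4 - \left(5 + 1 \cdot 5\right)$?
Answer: $- \frac{2597331969}{1007} \approx -2.5793 \cdot 10^{6}$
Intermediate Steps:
$F = -14$ ($F = -4 - \left(5 + 5\right) = -4 - 10 = -14$)
$U = 60$ ($U = 18 - -42 = 18 + 42 = 60$)
$Z{\left(r \right)} = \frac{60}{r}$
$Z{\left(-2014 \right)} + 569 \left(-4533\right) = \frac{60}{-2014} + 569 \left(-4533\right) = 60 \left(- \frac{1}{2014}\right) - 2579277 = - \frac{30}{1007} - 2579277 = - \frac{2597331969}{1007}$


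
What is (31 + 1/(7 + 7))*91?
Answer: 5655/2 ≈ 2827.5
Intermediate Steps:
(31 + 1/(7 + 7))*91 = (31 + 1/14)*91 = (435/14)*91 = 5655/2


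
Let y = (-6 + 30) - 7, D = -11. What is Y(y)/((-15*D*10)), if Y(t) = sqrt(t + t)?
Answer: sqrt(34)/1650 ≈ 0.0035339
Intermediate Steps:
y = 17 (y = 24 - 7 = 17)
Y(t) = sqrt(2)*sqrt(t) (Y(t) = sqrt(2*t) = sqrt(2)*sqrt(t))
Y(y)/((-15*D*10)) = (sqrt(2)*sqrt(17))/((-15*(-11)*10)) = sqrt(34)/((165*10)) = sqrt(34)/1650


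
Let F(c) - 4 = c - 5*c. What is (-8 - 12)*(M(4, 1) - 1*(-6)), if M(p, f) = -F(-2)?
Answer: 120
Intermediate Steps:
F(c) = 4 - 4*c (F(c) = 4 + (c - 5*c) = 4 - 4*c)
M(p, f) = -12 (M(p, f) = -(4 - 4*(-2)) = -(4 + 8) = -1*12 = -12)
(-8 - 12)*(M(4, 1) - 1*(-6)) = (-8 - 12)*(-12 - 1*(-6)) = -20*(-12 + 6) = -20*(-6) = 120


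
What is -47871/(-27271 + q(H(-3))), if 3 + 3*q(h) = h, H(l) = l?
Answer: 15957/9091 ≈ 1.7553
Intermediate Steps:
q(h) = -1 + h/3
-47871/(-27271 + q(H(-3))) = -47871/(-27271 + (-1 + (⅓)*(-3))) = -47871/(-27271 + (-1 - 1)) = -47871/(-27271 - 2) = -47871/(-27273) = -47871*(-1/27273) = 15957/9091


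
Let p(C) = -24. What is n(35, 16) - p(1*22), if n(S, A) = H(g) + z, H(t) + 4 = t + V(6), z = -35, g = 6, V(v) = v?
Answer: -3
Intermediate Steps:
H(t) = 2 + t (H(t) = -4 + (t + 6) = -4 + (6 + t) = 2 + t)
n(S, A) = -27 (n(S, A) = (2 + 6) - 35 = 8 - 35 = -27)
n(35, 16) - p(1*22) = -27 - 1*(-24) = -27 + 24 = -3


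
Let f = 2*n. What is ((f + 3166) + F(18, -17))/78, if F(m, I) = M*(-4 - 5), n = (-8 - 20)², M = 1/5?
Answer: 7887/130 ≈ 60.669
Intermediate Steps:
M = ⅕ ≈ 0.20000
n = 784 (n = (-28)² = 784)
F(m, I) = -9/5 (F(m, I) = (-4 - 5)/5 = (⅕)*(-9) = -9/5)
f = 1568 (f = 2*784 = 1568)
((f + 3166) + F(18, -17))/78 = ((1568 + 3166) - 9/5)/78 = (4734 - 9/5)*(1/78) = (23661/5)*(1/78) = 7887/130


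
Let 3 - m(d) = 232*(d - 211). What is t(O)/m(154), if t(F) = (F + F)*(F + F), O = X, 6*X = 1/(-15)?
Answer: 1/26784675 ≈ 3.7335e-8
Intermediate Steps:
X = -1/90 (X = (⅙)/(-15) = (⅙)*(-1/15) = -1/90 ≈ -0.011111)
O = -1/90 ≈ -0.011111
m(d) = 48955 - 232*d (m(d) = 3 - 232*(d - 211) = 3 - 232*(-211 + d) = 3 - (-48952 + 232*d) = 3 + (48952 - 232*d) = 48955 - 232*d)
t(F) = 4*F² (t(F) = (2*F)*(2*F) = 4*F²)
t(O)/m(154) = (4*(-1/90)²)/(48955 - 232*154) = (4*(1/8100))/(48955 - 35728) = (1/2025)/13227 = (1/2025)*(1/13227) = 1/26784675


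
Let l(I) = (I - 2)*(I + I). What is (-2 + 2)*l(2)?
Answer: 0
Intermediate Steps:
l(I) = 2*I*(-2 + I) (l(I) = (-2 + I)*(2*I) = 2*I*(-2 + I))
(-2 + 2)*l(2) = (-2 + 2)*(2*2*(-2 + 2)) = 0*(2*2*0) = 0*0 = 0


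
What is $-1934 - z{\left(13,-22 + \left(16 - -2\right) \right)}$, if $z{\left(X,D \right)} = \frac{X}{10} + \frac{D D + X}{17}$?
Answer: $- \frac{329291}{170} \approx -1937.0$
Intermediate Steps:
$z{\left(X,D \right)} = \frac{D^{2}}{17} + \frac{27 X}{170}$ ($z{\left(X,D \right)} = X \frac{1}{10} + \left(D^{2} + X\right) \frac{1}{17} = \frac{X}{10} + \left(X + D^{2}\right) \frac{1}{17} = \frac{X}{10} + \left(\frac{X}{17} + \frac{D^{2}}{17}\right) = \frac{D^{2}}{17} + \frac{27 X}{170}$)
$-1934 - z{\left(13,-22 + \left(16 - -2\right) \right)} = -1934 - \left(\frac{\left(-22 + \left(16 - -2\right)\right)^{2}}{17} + \frac{27}{170} \cdot 13\right) = -1934 - \left(\frac{\left(-22 + \left(16 + 2\right)\right)^{2}}{17} + \frac{351}{170}\right) = -1934 - \left(\frac{\left(-22 + 18\right)^{2}}{17} + \frac{351}{170}\right) = -1934 - \left(\frac{\left(-4\right)^{2}}{17} + \frac{351}{170}\right) = -1934 - \left(\frac{1}{17} \cdot 16 + \frac{351}{170}\right) = -1934 - \left(\frac{16}{17} + \frac{351}{170}\right) = -1934 - \frac{511}{170} = - \frac{329291}{170}$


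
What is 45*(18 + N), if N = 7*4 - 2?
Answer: 1980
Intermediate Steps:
N = 26 (N = 28 - 2 = 26)
45*(18 + N) = 45*(18 + 26) = 45*44 = 1980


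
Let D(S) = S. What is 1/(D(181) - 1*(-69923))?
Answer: 1/70104 ≈ 1.4265e-5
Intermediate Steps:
1/(D(181) - 1*(-69923)) = 1/(181 - 1*(-69923)) = 1/(181 + 69923) = 1/70104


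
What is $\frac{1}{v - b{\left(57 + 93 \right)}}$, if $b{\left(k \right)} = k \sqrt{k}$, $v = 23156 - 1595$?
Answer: $\frac{7187}{153833907} + \frac{250 \sqrt{6}}{153833907} \approx 5.07 \cdot 10^{-5}$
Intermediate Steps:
$v = 21561$ ($v = 23156 - 1595 = 21561$)
$b{\left(k \right)} = k^{\frac{3}{2}}$
$\frac{1}{v - b{\left(57 + 93 \right)}} = \frac{1}{21561 - \left(57 + 93\right)^{\frac{3}{2}}} = \frac{1}{21561 - 150^{\frac{3}{2}}} = \frac{1}{21561 - 750 \sqrt{6}}$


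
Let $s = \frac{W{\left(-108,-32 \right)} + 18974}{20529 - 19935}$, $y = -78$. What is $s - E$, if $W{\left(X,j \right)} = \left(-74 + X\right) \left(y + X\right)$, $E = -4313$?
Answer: $\frac{1307374}{297} \approx 4401.9$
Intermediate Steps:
$W{\left(X,j \right)} = \left(-78 + X\right) \left(-74 + X\right)$ ($W{\left(X,j \right)} = \left(-74 + X\right) \left(-78 + X\right) = \left(-78 + X\right) \left(-74 + X\right)$)
$s = \frac{26413}{297}$ ($s = \frac{\left(5772 + \left(-108\right)^{2} - -16416\right) + 18974}{20529 - 19935} = \frac{\left(5772 + 11664 + 16416\right) + 18974}{594} = \left(33852 + 18974\right) \frac{1}{594} = 52826 \cdot \frac{1}{594} = \frac{26413}{297} \approx 88.933$)
$s - E = \frac{26413}{297} - -4313 = \frac{26413}{297} + 4313 = \frac{1307374}{297}$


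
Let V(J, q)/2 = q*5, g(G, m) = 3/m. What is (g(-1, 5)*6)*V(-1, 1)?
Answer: 36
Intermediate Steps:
V(J, q) = 10*q (V(J, q) = 2*(q*5) = 2*(5*q) = 10*q)
(g(-1, 5)*6)*V(-1, 1) = ((3/5)*6)*(10*1) = ((3*(1/5))*6)*10 = ((3/5)*6)*10 = (18/5)*10 = 36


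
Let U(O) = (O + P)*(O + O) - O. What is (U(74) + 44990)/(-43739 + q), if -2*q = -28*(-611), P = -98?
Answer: -13788/17431 ≈ -0.79100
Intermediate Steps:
q = -8554 (q = -(-14)*(-611) = -½*17108 = -8554)
U(O) = -O + 2*O*(-98 + O) (U(O) = (O - 98)*(O + O) - O = (-98 + O)*(2*O) - O = 2*O*(-98 + O) - O = -O + 2*O*(-98 + O))
(U(74) + 44990)/(-43739 + q) = (74*(-197 + 2*74) + 44990)/(-43739 - 8554) = (74*(-197 + 148) + 44990)/(-52293) = (74*(-49) + 44990)*(-1/52293) = (-3626 + 44990)*(-1/52293) = 41364*(-1/52293) = -13788/17431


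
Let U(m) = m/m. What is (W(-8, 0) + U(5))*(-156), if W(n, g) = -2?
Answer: 156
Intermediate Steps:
U(m) = 1
(W(-8, 0) + U(5))*(-156) = (-2 + 1)*(-156) = -1*(-156) = 156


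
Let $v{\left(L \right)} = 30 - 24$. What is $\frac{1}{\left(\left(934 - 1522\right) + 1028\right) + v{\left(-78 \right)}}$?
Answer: $\frac{1}{446} \approx 0.0022422$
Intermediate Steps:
$v{\left(L \right)} = 6$
$\frac{1}{\left(\left(934 - 1522\right) + 1028\right) + v{\left(-78 \right)}} = \frac{1}{\left(\left(934 - 1522\right) + 1028\right) + 6} = \frac{1}{\left(-588 + 1028\right) + 6} = \frac{1}{440 + 6} = \frac{1}{446}$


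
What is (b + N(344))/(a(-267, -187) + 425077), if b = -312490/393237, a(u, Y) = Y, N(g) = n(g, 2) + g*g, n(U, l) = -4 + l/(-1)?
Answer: 4653142172/16708246893 ≈ 0.27849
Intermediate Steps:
n(U, l) = -4 - l (n(U, l) = -4 + l*(-1) = -4 - l)
N(g) = -6 + g² (N(g) = (-4 - 1*2) + g*g = (-4 - 2) + g² = -6 + g²)
b = -312490/393237 (b = -312490*1/393237 = -312490/393237 ≈ -0.79466)
(b + N(344))/(a(-267, -187) + 425077) = (-312490/393237 + (-6 + 344²))/(-187 + 425077) = (-312490/393237 + (-6 + 118336))/424890 = (-312490/393237 + 118330)*(1/424890) = (46531421720/393237)*(1/424890) = 4653142172/16708246893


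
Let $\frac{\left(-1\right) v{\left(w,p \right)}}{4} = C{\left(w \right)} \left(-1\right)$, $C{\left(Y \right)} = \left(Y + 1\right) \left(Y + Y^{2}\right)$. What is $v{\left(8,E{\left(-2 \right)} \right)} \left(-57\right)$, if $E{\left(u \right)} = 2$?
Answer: $-147744$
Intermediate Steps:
$C{\left(Y \right)} = \left(1 + Y\right) \left(Y + Y^{2}\right)$
$v{\left(w,p \right)} = 4 w \left(1 + w^{2} + 2 w\right)$ ($v{\left(w,p \right)} = - 4 w \left(1 + w^{2} + 2 w\right) \left(-1\right) = - 4 \left(- w \left(1 + w^{2} + 2 w\right)\right) = 4 w \left(1 + w^{2} + 2 w\right)$)
$v{\left(8,E{\left(-2 \right)} \right)} \left(-57\right) = 4 \cdot 8 \left(1 + 8^{2} + 2 \cdot 8\right) \left(-57\right) = 4 \cdot 8 \left(1 + 64 + 16\right) \left(-57\right) = 4 \cdot 8 \cdot 81 \left(-57\right) = 2592 \left(-57\right) = -147744$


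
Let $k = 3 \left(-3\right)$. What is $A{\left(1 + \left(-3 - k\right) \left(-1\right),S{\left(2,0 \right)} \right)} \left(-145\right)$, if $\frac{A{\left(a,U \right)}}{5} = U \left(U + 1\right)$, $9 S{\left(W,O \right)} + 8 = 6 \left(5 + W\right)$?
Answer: $- \frac{1059950}{81} \approx -13086.0$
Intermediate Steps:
$k = -9$
$S{\left(W,O \right)} = \frac{22}{9} + \frac{2 W}{3}$ ($S{\left(W,O \right)} = - \frac{8}{9} + \frac{6 \left(5 + W\right)}{9} = - \frac{8}{9} + \frac{30 + 6 W}{9} = - \frac{8}{9} + \left(\frac{10}{3} + \frac{2 W}{3}\right) = \frac{22}{9} + \frac{2 W}{3}$)
$A{\left(a,U \right)} = 5 U \left(1 + U\right)$ ($A{\left(a,U \right)} = 5 U \left(U + 1\right) = 5 U \left(1 + U\right)$)
$A{\left(1 + \left(-3 - k\right) \left(-1\right),S{\left(2,0 \right)} \right)} \left(-145\right) = 5 \left(\frac{22}{9} + \frac{2}{3} \cdot 2\right) \left(1 + \left(\frac{22}{9} + \frac{2}{3} \cdot 2\right)\right) \left(-145\right) = 5 \left(\frac{22}{9} + \frac{4}{3}\right) \left(1 + \left(\frac{22}{9} + \frac{4}{3}\right)\right) \left(-145\right) = 5 \cdot \frac{34}{9} \left(1 + \frac{34}{9}\right) \left(-145\right) = 5 \cdot \frac{34}{9} \cdot \frac{43}{9} \left(-145\right) = \frac{7310}{81} \left(-145\right) = - \frac{1059950}{81}$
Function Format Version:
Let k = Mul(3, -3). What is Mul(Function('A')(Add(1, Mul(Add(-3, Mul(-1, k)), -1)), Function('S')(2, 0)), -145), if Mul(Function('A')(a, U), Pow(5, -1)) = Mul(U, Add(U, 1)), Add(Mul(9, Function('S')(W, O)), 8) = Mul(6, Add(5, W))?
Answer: Rational(-1059950, 81) ≈ -13086.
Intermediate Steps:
k = -9
Function('S')(W, O) = Add(Rational(22, 9), Mul(Rational(2, 3), W)) (Function('S')(W, O) = Add(Rational(-8, 9), Mul(Rational(1, 9), Mul(6, Add(5, W)))) = Add(Rational(-8, 9), Mul(Rational(1, 9), Add(30, Mul(6, W)))) = Add(Rational(-8, 9), Add(Rational(10, 3), Mul(Rational(2, 3), W))) = Add(Rational(22, 9), Mul(Rational(2, 3), W)))
Function('A')(a, U) = Mul(5, U, Add(1, U)) (Function('A')(a, U) = Mul(5, Mul(U, Add(U, 1))) = Mul(5, Mul(U, Add(1, U))) = Mul(5, U, Add(1, U)))
Mul(Function('A')(Add(1, Mul(Add(-3, Mul(-1, k)), -1)), Function('S')(2, 0)), -145) = Mul(Mul(5, Add(Rational(22, 9), Mul(Rational(2, 3), 2)), Add(1, Add(Rational(22, 9), Mul(Rational(2, 3), 2)))), -145) = Mul(Mul(5, Add(Rational(22, 9), Rational(4, 3)), Add(1, Add(Rational(22, 9), Rational(4, 3)))), -145) = Mul(Mul(5, Rational(34, 9), Add(1, Rational(34, 9))), -145) = Mul(Mul(5, Rational(34, 9), Rational(43, 9)), -145) = Mul(Rational(7310, 81), -145) = Rational(-1059950, 81)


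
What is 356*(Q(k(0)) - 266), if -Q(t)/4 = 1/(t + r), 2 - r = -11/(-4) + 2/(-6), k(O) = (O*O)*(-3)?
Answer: -456392/5 ≈ -91278.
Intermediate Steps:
k(O) = -3*O² (k(O) = O²*(-3) = -3*O²)
r = -5/12 (r = 2 - (-11/(-4) + 2/(-6)) = 2 - (-11*(-¼) + 2*(-⅙)) = 2 - (11/4 - ⅓) = 2 - 1*29/12 = 2 - 29/12 = -5/12 ≈ -0.41667)
Q(t) = -4/(-5/12 + t) (Q(t) = -4/(t - 5/12) = -4/(-5/12 + t))
356*(Q(k(0)) - 266) = 356*(-48/(-5 + 12*(-3*0²)) - 266) = 356*(-48/(-5 + 12*(-3*0)) - 266) = 356*(-48/(-5 + 12*0) - 266) = 356*(-48/(-5 + 0) - 266) = 356*(-48/(-5) - 266) = 356*(-48*(-⅕) - 266) = 356*(48/5 - 266) = 356*(-1282/5) = -456392/5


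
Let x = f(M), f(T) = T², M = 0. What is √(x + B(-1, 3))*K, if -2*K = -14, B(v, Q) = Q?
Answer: 7*√3 ≈ 12.124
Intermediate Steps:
K = 7 (K = -½*(-14) = 7)
x = 0 (x = 0² = 0)
√(x + B(-1, 3))*K = √(0 + 3)*7 = √3*7 = 7*√3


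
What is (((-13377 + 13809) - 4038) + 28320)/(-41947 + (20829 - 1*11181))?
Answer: -24714/32299 ≈ -0.76516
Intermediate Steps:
(((-13377 + 13809) - 4038) + 28320)/(-41947 + (20829 - 1*11181)) = ((432 - 4038) + 28320)/(-41947 + (20829 - 11181)) = (-3606 + 28320)/(-41947 + 9648) = 24714/(-32299) = 24714*(-1/32299) = -24714/32299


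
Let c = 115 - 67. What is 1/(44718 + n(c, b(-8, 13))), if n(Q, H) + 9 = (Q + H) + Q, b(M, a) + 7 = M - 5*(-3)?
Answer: 1/44805 ≈ 2.2319e-5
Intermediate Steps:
b(M, a) = 8 + M (b(M, a) = -7 + (M - 5*(-3)) = -7 + (M + 15) = -7 + (15 + M) = 8 + M)
c = 48
n(Q, H) = -9 + H + 2*Q (n(Q, H) = -9 + ((Q + H) + Q) = -9 + ((H + Q) + Q) = -9 + (H + 2*Q) = -9 + H + 2*Q)
1/(44718 + n(c, b(-8, 13))) = 1/(44718 + (-9 + (8 - 8) + 2*48)) = 1/(44718 + (-9 + 0 + 96)) = 1/(44718 + 87) = 1/44805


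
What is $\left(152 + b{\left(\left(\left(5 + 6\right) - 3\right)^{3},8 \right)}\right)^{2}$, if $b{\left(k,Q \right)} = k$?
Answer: $440896$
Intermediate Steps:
$\left(152 + b{\left(\left(\left(5 + 6\right) - 3\right)^{3},8 \right)}\right)^{2} = \left(152 + \left(\left(5 + 6\right) - 3\right)^{3}\right)^{2} = \left(152 + \left(11 - 3\right)^{3}\right)^{2} = \left(152 + 8^{3}\right)^{2} = \left(152 + 512\right)^{2} = 664^{2} = 440896$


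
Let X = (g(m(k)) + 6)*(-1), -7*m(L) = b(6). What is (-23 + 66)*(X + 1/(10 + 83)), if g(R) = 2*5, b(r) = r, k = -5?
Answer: -63941/93 ≈ -687.54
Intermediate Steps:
m(L) = -6/7 (m(L) = -1/7*6 = -6/7)
g(R) = 10
X = -16 (X = (10 + 6)*(-1) = 16*(-1) = -16)
(-23 + 66)*(X + 1/(10 + 83)) = (-23 + 66)*(-16 + 1/(10 + 83)) = 43*(-16 + 1/93) = 43*(-1487/93) = -63941/93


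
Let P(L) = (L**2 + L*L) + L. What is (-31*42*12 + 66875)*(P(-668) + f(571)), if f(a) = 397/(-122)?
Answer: 5575942900513/122 ≈ 4.5704e+10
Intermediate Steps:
P(L) = L + 2*L**2 (P(L) = (L**2 + L**2) + L = 2*L**2 + L = L + 2*L**2)
f(a) = -397/122 (f(a) = 397*(-1/122) = -397/122)
(-31*42*12 + 66875)*(P(-668) + f(571)) = (-31*42*12 + 66875)*(-668*(1 + 2*(-668)) - 397/122) = (-1302*12 + 66875)*(-668*(1 - 1336) - 397/122) = (-15624 + 66875)*(-668*(-1335) - 397/122) = 51251*(891780 - 397/122) = 51251*(108796763/122) = 5575942900513/122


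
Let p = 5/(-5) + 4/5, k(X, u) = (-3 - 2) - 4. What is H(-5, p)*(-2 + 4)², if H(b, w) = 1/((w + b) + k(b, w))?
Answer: -20/71 ≈ -0.28169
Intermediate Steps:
k(X, u) = -9 (k(X, u) = -5 - 4 = -9)
p = -⅕ (p = 5*(-⅕) + 4*(⅕) = -1 + ⅘ = -⅕ ≈ -0.20000)
H(b, w) = 1/(-9 + b + w) (H(b, w) = 1/((w + b) - 9) = 1/((b + w) - 9) = 1/(-9 + b + w))
H(-5, p)*(-2 + 4)² = (-2 + 4)²/(-9 - 5 - ⅕) = 2²/(-71/5) = -5/71*4 = -20/71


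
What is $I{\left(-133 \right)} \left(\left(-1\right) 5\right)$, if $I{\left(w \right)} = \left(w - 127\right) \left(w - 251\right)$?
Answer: $-499200$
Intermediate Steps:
$I{\left(w \right)} = \left(-251 + w\right) \left(-127 + w\right)$ ($I{\left(w \right)} = \left(-127 + w\right) \left(-251 + w\right) = \left(-251 + w\right) \left(-127 + w\right)$)
$I{\left(-133 \right)} \left(\left(-1\right) 5\right) = \left(31877 + \left(-133\right)^{2} - -50274\right) \left(\left(-1\right) 5\right) = \left(31877 + 17689 + 50274\right) \left(-5\right) = 99840 \left(-5\right) = -499200$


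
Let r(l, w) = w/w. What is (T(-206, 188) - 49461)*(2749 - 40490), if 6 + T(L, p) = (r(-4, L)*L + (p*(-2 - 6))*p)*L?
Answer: -2198031348821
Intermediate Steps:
r(l, w) = 1
T(L, p) = -6 + L*(L - 8*p**2) (T(L, p) = -6 + (1*L + (p*(-2 - 6))*p)*L = -6 + (L + (p*(-8))*p)*L = -6 + (L + (-8*p)*p)*L = -6 + (L - 8*p**2)*L = -6 + L*(L - 8*p**2))
(T(-206, 188) - 49461)*(2749 - 40490) = ((-6 + (-206)**2 - 8*(-206)*188**2) - 49461)*(2749 - 40490) = ((-6 + 42436 - 8*(-206)*35344) - 49461)*(-37741) = ((-6 + 42436 + 58246912) - 49461)*(-37741) = (58289342 - 49461)*(-37741) = 58239881*(-37741) = -2198031348821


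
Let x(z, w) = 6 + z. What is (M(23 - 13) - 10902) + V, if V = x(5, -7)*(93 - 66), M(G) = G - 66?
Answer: -10661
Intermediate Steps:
M(G) = -66 + G
V = 297 (V = (6 + 5)*(93 - 66) = 11*27 = 297)
(M(23 - 13) - 10902) + V = ((-66 + (23 - 13)) - 10902) + 297 = ((-66 + 10) - 10902) + 297 = (-56 - 10902) + 297 = -10958 + 297 = -10661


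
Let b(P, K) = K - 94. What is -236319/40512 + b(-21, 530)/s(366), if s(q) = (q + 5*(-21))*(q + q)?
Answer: -3760962863/644991552 ≈ -5.8310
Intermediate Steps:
s(q) = 2*q*(-105 + q) (s(q) = (q - 105)*(2*q) = (-105 + q)*(2*q) = 2*q*(-105 + q))
b(P, K) = -94 + K
-236319/40512 + b(-21, 530)/s(366) = -236319/40512 + (-94 + 530)/((2*366*(-105 + 366))) = -236319*1/40512 + 436/((2*366*261)) = -78773/13504 + 436/191052 = -78773/13504 + 436*(1/191052) = -78773/13504 + 109/47763 = -3760962863/644991552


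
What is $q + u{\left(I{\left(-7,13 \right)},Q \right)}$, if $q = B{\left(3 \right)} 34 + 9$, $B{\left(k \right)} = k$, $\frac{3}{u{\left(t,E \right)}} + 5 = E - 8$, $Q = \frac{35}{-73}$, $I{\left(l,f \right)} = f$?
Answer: $\frac{36335}{328} \approx 110.78$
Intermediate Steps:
$Q = - \frac{35}{73}$ ($Q = 35 \left(- \frac{1}{73}\right) = - \frac{35}{73} \approx -0.47945$)
$u{\left(t,E \right)} = \frac{3}{-13 + E}$ ($u{\left(t,E \right)} = \frac{3}{-5 + \left(E - 8\right)} = \frac{3}{-5 + \left(-8 + E\right)} = \frac{3}{-13 + E}$)
$q = 111$ ($q = 3 \cdot 34 + 9 = 102 + 9 = 111$)
$q + u{\left(I{\left(-7,13 \right)},Q \right)} = 111 + \frac{3}{-13 - \frac{35}{73}} = 111 + \frac{3}{- \frac{984}{73}} = 111 + 3 \left(- \frac{73}{984}\right) = 111 - \frac{73}{328} = \frac{36335}{328}$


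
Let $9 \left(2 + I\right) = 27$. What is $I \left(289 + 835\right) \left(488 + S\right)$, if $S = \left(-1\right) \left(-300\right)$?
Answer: $885712$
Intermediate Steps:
$S = 300$
$I = 1$ ($I = -2 + \frac{1}{9} \cdot 27 = -2 + 3 = 1$)
$I \left(289 + 835\right) \left(488 + S\right) = 1 \left(289 + 835\right) \left(488 + 300\right) = 1 \cdot 1124 \cdot 788 = 1 \cdot 885712 = 885712$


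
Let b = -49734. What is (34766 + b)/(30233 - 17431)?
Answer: -7484/6401 ≈ -1.1692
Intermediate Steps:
(34766 + b)/(30233 - 17431) = (34766 - 49734)/(30233 - 17431) = -14968/12802 = -14968*1/12802 = -7484/6401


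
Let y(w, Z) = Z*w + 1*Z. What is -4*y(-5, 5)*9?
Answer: 720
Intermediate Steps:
y(w, Z) = Z + Z*w (y(w, Z) = Z*w + Z = Z + Z*w)
-4*y(-5, 5)*9 = -20*(1 - 5)*9 = -20*(-4)*9 = -4*(-20)*9 = 80*9 = 720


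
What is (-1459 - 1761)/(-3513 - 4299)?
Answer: 115/279 ≈ 0.41219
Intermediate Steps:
(-1459 - 1761)/(-3513 - 4299) = -3220/(-7812) = -3220*(-1/7812) = 115/279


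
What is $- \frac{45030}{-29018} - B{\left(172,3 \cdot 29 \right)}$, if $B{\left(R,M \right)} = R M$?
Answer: $- \frac{217090161}{14509} \approx -14962.0$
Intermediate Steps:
$B{\left(R,M \right)} = M R$
$- \frac{45030}{-29018} - B{\left(172,3 \cdot 29 \right)} = - \frac{45030}{-29018} - 3 \cdot 29 \cdot 172 = \left(-45030\right) \left(- \frac{1}{29018}\right) - 87 \cdot 172 = \frac{22515}{14509} - 14964 = - \frac{217090161}{14509}$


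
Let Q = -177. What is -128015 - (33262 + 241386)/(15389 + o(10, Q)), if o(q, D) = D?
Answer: -486909707/3803 ≈ -1.2803e+5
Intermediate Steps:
-128015 - (33262 + 241386)/(15389 + o(10, Q)) = -128015 - (33262 + 241386)/(15389 - 177) = -128015 - 274648/15212 = -128015 - 1*68662/3803 = -128015 - 68662/3803 = -486909707/3803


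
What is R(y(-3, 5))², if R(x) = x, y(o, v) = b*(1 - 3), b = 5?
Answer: 100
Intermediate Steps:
y(o, v) = -10 (y(o, v) = 5*(1 - 3) = 5*(-2) = -10)
R(y(-3, 5))² = (-10)² = 100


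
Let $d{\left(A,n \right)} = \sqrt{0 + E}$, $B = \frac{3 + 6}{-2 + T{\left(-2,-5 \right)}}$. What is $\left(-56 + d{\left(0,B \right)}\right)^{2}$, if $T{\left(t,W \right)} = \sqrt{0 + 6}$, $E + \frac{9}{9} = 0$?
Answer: $\left(56 - i\right)^{2} \approx 3135.0 - 112.0 i$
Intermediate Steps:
$E = -1$ ($E = -1 + 0 = -1$)
$T{\left(t,W \right)} = \sqrt{6}$
$B = \frac{9}{-2 + \sqrt{6}}$ ($B = \frac{3 + 6}{-2 + \sqrt{6}} = \frac{9}{-2 + \sqrt{6}} \approx 20.023$)
$d{\left(A,n \right)} = i$ ($d{\left(A,n \right)} = \sqrt{0 - 1} = \sqrt{-1} = i$)
$\left(-56 + d{\left(0,B \right)}\right)^{2} = \left(-56 + i\right)^{2}$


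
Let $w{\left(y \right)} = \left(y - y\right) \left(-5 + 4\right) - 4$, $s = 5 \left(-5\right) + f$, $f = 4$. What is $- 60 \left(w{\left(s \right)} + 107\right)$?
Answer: $-6180$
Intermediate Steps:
$s = -21$ ($s = 5 \left(-5\right) + 4 = -25 + 4 = -21$)
$w{\left(y \right)} = -4$ ($w{\left(y \right)} = 0 \left(-1\right) - 4 = 0 - 4 = -4$)
$- 60 \left(w{\left(s \right)} + 107\right) = - 60 \left(-4 + 107\right) = \left(-60\right) 103 = -6180$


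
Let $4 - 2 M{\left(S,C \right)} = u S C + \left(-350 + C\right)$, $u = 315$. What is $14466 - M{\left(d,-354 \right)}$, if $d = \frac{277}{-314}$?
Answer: $\frac{19875303}{314} \approx 63297.0$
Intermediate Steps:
$d = - \frac{277}{314}$ ($d = 277 \left(- \frac{1}{314}\right) = - \frac{277}{314} \approx -0.88217$)
$M{\left(S,C \right)} = 177 - \frac{C}{2} - \frac{315 C S}{2}$ ($M{\left(S,C \right)} = 2 - \frac{315 S C + \left(-350 + C\right)}{2} = 2 - \frac{315 C S + \left(-350 + C\right)}{2} = 2 - \frac{-350 + C + 315 C S}{2} = 2 - \left(-175 + \frac{C}{2} + \frac{315 C S}{2}\right) = 177 - \frac{C}{2} - \frac{315 C S}{2}$)
$14466 - M{\left(d,-354 \right)} = 14466 - \left(177 - -177 - \left(-55755\right) \left(- \frac{277}{314}\right)\right) = 14466 - \left(177 + 177 - \frac{15444135}{314}\right) = 14466 - - \frac{15332979}{314} = 14466 + \frac{15332979}{314} = \frac{19875303}{314}$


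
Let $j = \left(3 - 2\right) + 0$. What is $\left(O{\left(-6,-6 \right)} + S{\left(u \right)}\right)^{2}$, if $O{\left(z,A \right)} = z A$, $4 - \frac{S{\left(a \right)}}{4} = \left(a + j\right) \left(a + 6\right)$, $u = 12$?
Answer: $781456$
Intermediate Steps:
$j = 1$ ($j = 1 + 0 = 1$)
$S{\left(a \right)} = 16 - 4 \left(1 + a\right) \left(6 + a\right)$ ($S{\left(a \right)} = 16 - 4 \left(a + 1\right) \left(a + 6\right) = 16 - 4 \left(1 + a\right) \left(6 + a\right)$)
$O{\left(z,A \right)} = A z$
$\left(O{\left(-6,-6 \right)} + S{\left(u \right)}\right)^{2} = \left(\left(-6\right) \left(-6\right) - \left(344 + 576\right)\right)^{2} = \left(36 - 920\right)^{2} = \left(-884\right)^{2} = 781456$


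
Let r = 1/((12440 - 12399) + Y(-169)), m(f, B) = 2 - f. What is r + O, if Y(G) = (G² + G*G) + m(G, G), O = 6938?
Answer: 397783293/57334 ≈ 6938.0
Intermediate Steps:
Y(G) = 2 - G + 2*G² (Y(G) = (G² + G*G) + (2 - G) = (G² + G²) + (2 - G) = 2*G² + (2 - G) = 2 - G + 2*G²)
r = 1/57334 (r = 1/((12440 - 12399) + (2 - 1*(-169) + 2*(-169)²)) = 1/(41 + (2 + 169 + 2*28561)) = 1/(41 + (2 + 169 + 57122)) = 1/(41 + 57293) = 1/57334 ≈ 1.7442e-5)
r + O = 1/57334 + 6938 = 397783293/57334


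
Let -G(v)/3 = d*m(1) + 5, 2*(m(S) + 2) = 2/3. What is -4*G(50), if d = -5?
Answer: 160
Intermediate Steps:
m(S) = -5/3 (m(S) = -2 + (2/3)/2 = -2 + (2*(⅓))/2 = -2 + (½)*(⅔) = -2 + ⅓ = -5/3)
G(v) = -40 (G(v) = -3*(-5*(-5/3) + 5) = -3*(25/3 + 5) = -3*40/3 = -40)
-4*G(50) = -4*(-40) = 160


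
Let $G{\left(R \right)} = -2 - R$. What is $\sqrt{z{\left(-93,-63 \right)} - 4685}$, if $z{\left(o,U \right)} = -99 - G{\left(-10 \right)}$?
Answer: $2 i \sqrt{1198} \approx 69.224 i$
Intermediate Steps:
$z{\left(o,U \right)} = -107$ ($z{\left(o,U \right)} = -99 - \left(-2 - -10\right) = -99 - \left(-2 + 10\right) = -99 - 8 = -107$)
$\sqrt{z{\left(-93,-63 \right)} - 4685} = \sqrt{-107 - 4685} = \sqrt{-4792} = 2 i \sqrt{1198}$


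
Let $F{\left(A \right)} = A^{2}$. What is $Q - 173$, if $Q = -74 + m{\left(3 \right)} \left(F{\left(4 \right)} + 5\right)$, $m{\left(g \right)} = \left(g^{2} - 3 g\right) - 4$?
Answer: $-331$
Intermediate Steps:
$m{\left(g \right)} = -4 + g^{2} - 3 g$
$Q = -158$ ($Q = -74 + \left(-4 + 3^{2} - 9\right) \left(4^{2} + 5\right) = -74 + \left(-4 + 9 - 9\right) \left(16 + 5\right) = -74 - 84 = -158$)
$Q - 173 = -158 - 173 = -331$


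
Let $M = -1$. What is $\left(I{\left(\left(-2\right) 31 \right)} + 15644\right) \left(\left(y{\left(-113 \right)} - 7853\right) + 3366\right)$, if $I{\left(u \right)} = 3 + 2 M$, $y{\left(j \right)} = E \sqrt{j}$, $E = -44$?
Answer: $-70199115 - 688380 i \sqrt{113} \approx -7.0199 \cdot 10^{7} - 7.3176 \cdot 10^{6} i$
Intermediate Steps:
$y{\left(j \right)} = - 44 \sqrt{j}$
$I{\left(u \right)} = 1$ ($I{\left(u \right)} = 3 + 2 \left(-1\right) = 3 - 2 = 1$)
$\left(I{\left(\left(-2\right) 31 \right)} + 15644\right) \left(\left(y{\left(-113 \right)} - 7853\right) + 3366\right) = \left(1 + 15644\right) \left(\left(- 44 \sqrt{-113} - 7853\right) + 3366\right) = 15645 \left(\left(- 44 i \sqrt{113} - 7853\right) + 3366\right) = 15645 \left(\left(-7853 - 44 i \sqrt{113}\right) + 3366\right) = 15645 \left(-4487 - 44 i \sqrt{113}\right) = -70199115 - 688380 i \sqrt{113}$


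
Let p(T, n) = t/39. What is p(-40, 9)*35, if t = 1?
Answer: 35/39 ≈ 0.89744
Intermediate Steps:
p(T, n) = 1/39
p(-40, 9)*35 = (1/39)*35 = 35/39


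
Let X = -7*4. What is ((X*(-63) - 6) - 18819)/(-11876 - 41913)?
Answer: 17061/53789 ≈ 0.31718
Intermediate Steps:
X = -28
((X*(-63) - 6) - 18819)/(-11876 - 41913) = ((-28*(-63) - 6) - 18819)/(-11876 - 41913) = ((1764 - 6) - 18819)/(-53789) = (1758 - 18819)*(-1/53789) = -17061*(-1/53789) = 17061/53789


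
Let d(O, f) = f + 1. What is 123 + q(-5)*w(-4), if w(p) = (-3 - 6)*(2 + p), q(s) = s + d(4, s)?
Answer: -39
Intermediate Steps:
d(O, f) = 1 + f
q(s) = 1 + 2*s (q(s) = s + (1 + s) = 1 + 2*s)
w(p) = -18 - 9*p (w(p) = -9*(2 + p) = -18 - 9*p)
123 + q(-5)*w(-4) = 123 + (1 + 2*(-5))*(-18 - 9*(-4)) = 123 + (1 - 10)*(-18 + 36) = 123 - 9*18 = 123 - 162 = -39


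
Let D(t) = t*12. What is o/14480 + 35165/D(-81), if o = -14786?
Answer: -65445149/1759320 ≈ -37.199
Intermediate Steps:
D(t) = 12*t
o/14480 + 35165/D(-81) = -14786/14480 + 35165/((12*(-81))) = -14786*1/14480 + 35165/(-972) = -7393/7240 + 35165*(-1/972) = -7393/7240 - 35165/972 = -65445149/1759320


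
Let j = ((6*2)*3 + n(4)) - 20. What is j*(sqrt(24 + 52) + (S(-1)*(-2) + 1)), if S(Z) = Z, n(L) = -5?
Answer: 33 + 22*sqrt(19) ≈ 128.90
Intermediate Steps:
j = 11 (j = ((6*2)*3 - 5) - 20 = (12*3 - 5) - 20 = (36 - 5) - 20 = 31 - 20 = 11)
j*(sqrt(24 + 52) + (S(-1)*(-2) + 1)) = 11*(sqrt(24 + 52) + (-1*(-2) + 1)) = 11*(sqrt(76) + (2 + 1)) = 11*(2*sqrt(19) + 3) = 11*(3 + 2*sqrt(19)) = 33 + 22*sqrt(19)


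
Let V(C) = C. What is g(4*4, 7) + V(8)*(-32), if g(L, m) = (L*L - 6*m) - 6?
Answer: -48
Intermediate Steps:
g(L, m) = -6 + L**2 - 6*m (g(L, m) = (L**2 - 6*m) - 6 = -6 + L**2 - 6*m)
g(4*4, 7) + V(8)*(-32) = (-6 + (4*4)**2 - 6*7) + 8*(-32) = (-6 + 16**2 - 42) - 256 = (-6 + 256 - 42) - 256 = 208 - 256 = -48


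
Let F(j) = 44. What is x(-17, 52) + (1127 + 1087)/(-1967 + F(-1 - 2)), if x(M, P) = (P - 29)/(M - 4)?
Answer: -30241/13461 ≈ -2.2466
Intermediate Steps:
x(M, P) = (-29 + P)/(-4 + M)
x(-17, 52) + (1127 + 1087)/(-1967 + F(-1 - 2)) = (-29 + 52)/(-4 - 17) + (1127 + 1087)/(-1967 + 44) = 23/(-21) + 2214/(-1923) = -1/21*23 + 2214*(-1/1923) = -23/21 - 738/641 = -30241/13461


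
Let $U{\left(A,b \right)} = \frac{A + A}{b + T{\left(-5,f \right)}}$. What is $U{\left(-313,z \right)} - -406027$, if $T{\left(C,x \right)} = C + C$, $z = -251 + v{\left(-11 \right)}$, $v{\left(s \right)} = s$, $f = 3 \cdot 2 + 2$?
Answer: $\frac{55219985}{136} \approx 4.0603 \cdot 10^{5}$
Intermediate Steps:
$f = 8$ ($f = 6 + 2 = 8$)
$z = -262$ ($z = -251 - 11 = -262$)
$T{\left(C,x \right)} = 2 C$
$U{\left(A,b \right)} = \frac{2 A}{-10 + b}$ ($U{\left(A,b \right)} = \frac{A + A}{b + 2 \left(-5\right)} = \frac{2 A}{b - 10} = \frac{2 A}{-10 + b}$)
$U{\left(-313,z \right)} - -406027 = 2 \left(-313\right) \frac{1}{-10 - 262} - -406027 = 2 \left(-313\right) \frac{1}{-272} + 406027 = 2 \left(-313\right) \left(- \frac{1}{272}\right) + 406027 = \frac{313}{136} + 406027 = \frac{55219985}{136}$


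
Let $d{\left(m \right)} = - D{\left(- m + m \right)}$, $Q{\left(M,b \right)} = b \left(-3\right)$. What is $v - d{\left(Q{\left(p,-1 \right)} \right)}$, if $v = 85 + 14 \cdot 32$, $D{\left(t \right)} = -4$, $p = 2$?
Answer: $529$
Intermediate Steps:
$Q{\left(M,b \right)} = - 3 b$
$d{\left(m \right)} = 4$ ($d{\left(m \right)} = \left(-1\right) \left(-4\right) = 4$)
$v = 533$ ($v = 85 + 448 = 533$)
$v - d{\left(Q{\left(p,-1 \right)} \right)} = 533 - 4 = 529$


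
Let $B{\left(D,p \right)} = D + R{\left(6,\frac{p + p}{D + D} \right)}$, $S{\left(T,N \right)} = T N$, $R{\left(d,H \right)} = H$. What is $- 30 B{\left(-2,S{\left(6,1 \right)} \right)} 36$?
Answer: $5400$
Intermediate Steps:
$S{\left(T,N \right)} = N T$
$B{\left(D,p \right)} = D + \frac{p}{D}$ ($B{\left(D,p \right)} = D + \frac{p + p}{D + D} = D + \frac{2 p}{2 D} = D + 2 p \frac{1}{2 D} = D + \frac{p}{D}$)
$- 30 B{\left(-2,S{\left(6,1 \right)} \right)} 36 = - 30 \left(-2 + \frac{1 \cdot 6}{-2}\right) 36 = - 30 \left(-2 + 6 \left(- \frac{1}{2}\right)\right) 36 = - 30 \left(-2 - 3\right) 36 = \left(-30\right) \left(-5\right) 36 = 150 \cdot 36 = 5400$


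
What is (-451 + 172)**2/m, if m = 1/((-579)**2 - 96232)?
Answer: 18604699569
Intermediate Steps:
m = 1/239009 (m = 1/(335241 - 96232) = 1/239009 ≈ 4.1839e-6)
(-451 + 172)**2/m = (-451 + 172)**2/(1/239009) = (-279)**2*239009 = 77841*239009 = 18604699569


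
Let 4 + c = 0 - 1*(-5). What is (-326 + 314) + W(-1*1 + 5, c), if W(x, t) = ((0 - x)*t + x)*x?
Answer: -12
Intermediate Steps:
c = 1 (c = -4 + (0 - 1*(-5)) = -4 + (0 + 5) = -4 + 5 = 1)
W(x, t) = x*(x - t*x) (W(x, t) = ((-x)*t + x)*x = (-t*x + x)*x = (x - t*x)*x = x*(x - t*x))
(-326 + 314) + W(-1*1 + 5, c) = (-326 + 314) + (-1*1 + 5)**2*(1 - 1*1) = -12 + (-1 + 5)**2*(1 - 1) = -12 + 4**2*0 = -12 + 16*0 = -12 + 0 = -12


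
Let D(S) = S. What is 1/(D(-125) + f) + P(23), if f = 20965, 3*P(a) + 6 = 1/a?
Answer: -2855011/1437960 ≈ -1.9855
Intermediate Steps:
P(a) = -2 + 1/(3*a)
1/(D(-125) + f) + P(23) = 1/(-125 + 20965) + (-2 + (1/3)/23) = 1/20840 + (-2 + (1/3)*(1/23)) = 1/20840 + (-2 + 1/69) = 1/20840 - 137/69 = -2855011/1437960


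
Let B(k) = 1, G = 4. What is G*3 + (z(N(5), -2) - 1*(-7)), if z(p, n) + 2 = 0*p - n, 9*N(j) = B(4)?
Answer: 19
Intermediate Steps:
N(j) = 1/9 (N(j) = (1/9)*1 = 1/9)
z(p, n) = -2 - n (z(p, n) = -2 + (0*p - n) = -2 + (0 - n) = -2 - n)
G*3 + (z(N(5), -2) - 1*(-7)) = 4*3 + ((-2 - 1*(-2)) - 1*(-7)) = 12 + ((-2 + 2) + 7) = 12 + (0 + 7) = 12 + 7 = 19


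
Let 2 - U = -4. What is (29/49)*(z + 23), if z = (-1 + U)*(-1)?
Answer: 522/49 ≈ 10.653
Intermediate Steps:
U = 6 (U = 2 - 1*(-4) = 2 + 4 = 6)
z = -5 (z = (-1 + 6)*(-1) = 5*(-1) = -5)
(29/49)*(z + 23) = (29/49)*(-5 + 23) = (29*(1/49))*18 = (29/49)*18 = 522/49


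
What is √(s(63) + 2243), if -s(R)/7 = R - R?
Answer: √2243 ≈ 47.360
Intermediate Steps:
s(R) = 0 (s(R) = -7*(R - R) = -7*0 = 0)
√(s(63) + 2243) = √(0 + 2243) = √2243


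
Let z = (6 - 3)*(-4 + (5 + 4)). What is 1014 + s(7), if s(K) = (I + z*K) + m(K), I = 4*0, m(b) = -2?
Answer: 1117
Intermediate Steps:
z = 15 (z = 3*(-4 + 9) = 3*5 = 15)
I = 0
s(K) = -2 + 15*K (s(K) = (0 + 15*K) - 2 = 15*K - 2 = -2 + 15*K)
1014 + s(7) = 1014 + (-2 + 15*7) = 1014 + (-2 + 105) = 1014 + 103 = 1117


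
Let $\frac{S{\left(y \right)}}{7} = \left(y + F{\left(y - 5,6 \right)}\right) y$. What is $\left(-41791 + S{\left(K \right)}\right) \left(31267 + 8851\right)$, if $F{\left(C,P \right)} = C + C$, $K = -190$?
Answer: $29270453862$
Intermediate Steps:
$F{\left(C,P \right)} = 2 C$
$S{\left(y \right)} = 7 y \left(-10 + 3 y\right)$ ($S{\left(y \right)} = 7 \left(y + 2 \left(y - 5\right)\right) y = 7 \left(y + 2 \left(-5 + y\right)\right) y = 7 \left(y + \left(-10 + 2 y\right)\right) y = 7 \left(-10 + 3 y\right) y = 7 y \left(-10 + 3 y\right)$)
$\left(-41791 + S{\left(K \right)}\right) \left(31267 + 8851\right) = \left(-41791 + 7 \left(-190\right) \left(-10 + 3 \left(-190\right)\right)\right) \left(31267 + 8851\right) = \left(-41791 + 7 \left(-190\right) \left(-10 - 570\right)\right) 40118 = \left(-41791 + 7 \left(-190\right) \left(-580\right)\right) 40118 = \left(-41791 + 771400\right) 40118 = 729609 \cdot 40118 = 29270453862$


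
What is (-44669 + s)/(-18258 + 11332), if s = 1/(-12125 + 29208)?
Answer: 381540263/59158429 ≈ 6.4495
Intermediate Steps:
s = 1/17083 ≈ 5.8538e-5
(-44669 + s)/(-18258 + 11332) = (-44669 + 1/17083)/(-18258 + 11332) = -763080526/17083/(-6926) = -763080526/17083*(-1/6926) = 381540263/59158429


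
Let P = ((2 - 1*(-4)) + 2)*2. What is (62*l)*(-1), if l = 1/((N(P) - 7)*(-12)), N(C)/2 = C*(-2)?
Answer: -31/426 ≈ -0.072770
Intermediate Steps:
P = 16 (P = ((2 + 4) + 2)*2 = (6 + 2)*2 = 8*2 = 16)
N(C) = -4*C (N(C) = 2*(C*(-2)) = 2*(-2*C) = -4*C)
l = 1/852 (l = 1/(-4*16 - 7*(-12)) = -1/12/(-64 - 7) = -1/12/(-71) = -1/71*(-1/12) = 1/852 ≈ 0.0011737)
(62*l)*(-1) = (62*(1/852))*(-1) = (31/426)*(-1) = -31/426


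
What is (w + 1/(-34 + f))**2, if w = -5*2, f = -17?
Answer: 261121/2601 ≈ 100.39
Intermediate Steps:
w = -10
(w + 1/(-34 + f))**2 = (-10 + 1/(-34 - 17))**2 = (-10 + 1/(-51))**2 = (-10 - 1/51)**2 = (-511/51)**2 = 261121/2601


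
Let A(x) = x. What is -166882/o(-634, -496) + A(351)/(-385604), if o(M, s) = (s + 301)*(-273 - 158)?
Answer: -64379866523/32408088180 ≈ -1.9865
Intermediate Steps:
o(M, s) = -129731 - 431*s (o(M, s) = (301 + s)*(-431) = -129731 - 431*s)
-166882/o(-634, -496) + A(351)/(-385604) = -166882/(-129731 - 431*(-496)) + 351/(-385604) = -166882/(-129731 + 213776) + 351*(-1/385604) = -166882/84045 - 351/385604 = -64379866523/32408088180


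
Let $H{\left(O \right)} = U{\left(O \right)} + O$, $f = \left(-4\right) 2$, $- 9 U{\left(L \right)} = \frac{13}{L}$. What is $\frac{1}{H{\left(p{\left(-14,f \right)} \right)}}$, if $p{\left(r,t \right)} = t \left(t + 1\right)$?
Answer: $\frac{504}{28211} \approx 0.017865$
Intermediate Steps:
$U{\left(L \right)} = - \frac{13}{9 L}$ ($U{\left(L \right)} = - \frac{13 \frac{1}{L}}{9} = - \frac{13}{9 L}$)
$f = -8$
$p{\left(r,t \right)} = t \left(1 + t\right)$
$H{\left(O \right)} = O - \frac{13}{9 O}$ ($H{\left(O \right)} = - \frac{13}{9 O} + O = O - \frac{13}{9 O}$)
$\frac{1}{H{\left(p{\left(-14,f \right)} \right)}} = \frac{1}{- 8 \left(1 - 8\right) - \frac{13}{9 \left(- 8 \left(1 - 8\right)\right)}} = \frac{1}{\left(-8\right) \left(-7\right) - \frac{13}{9 \left(\left(-8\right) \left(-7\right)\right)}} = \frac{1}{56 - \frac{13}{9 \cdot 56}} = \frac{1}{56 - \frac{13}{504}} = \frac{1}{\frac{28211}{504}} = \frac{504}{28211}$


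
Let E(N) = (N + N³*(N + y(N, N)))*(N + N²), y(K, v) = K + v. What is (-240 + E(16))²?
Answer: 2860269558694144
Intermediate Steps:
E(N) = (N + N²)*(N + 3*N⁴) (E(N) = (N + N³*(N + (N + N)))*(N + N²) = (N + N³*(N + 2*N))*(N + N²) = (N + N³*(3*N))*(N + N²) = (N + 3*N⁴)*(N + N²) = (N + N²)*(N + 3*N⁴))
(-240 + E(16))² = (-240 + 16²*(1 + 16 + 3*16³ + 3*16⁴))² = (-240 + 256*(1 + 16 + 3*4096 + 3*65536))² = (-240 + 256*(1 + 16 + 12288 + 196608))² = (-240 + 256*208913)² = (-240 + 53481728)² = 53481488² = 2860269558694144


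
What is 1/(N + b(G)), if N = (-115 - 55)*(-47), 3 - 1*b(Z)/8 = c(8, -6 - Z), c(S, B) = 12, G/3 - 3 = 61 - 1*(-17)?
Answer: 1/7918 ≈ 0.00012629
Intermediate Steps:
G = 243 (G = 9 + 3*(61 - 1*(-17)) = 9 + 3*(61 + 17) = 9 + 3*78 = 9 + 234 = 243)
b(Z) = -72 (b(Z) = 24 - 8*12 = 24 - 96 = -72)
N = 7990 (N = -170*(-47) = 7990)
1/(N + b(G)) = 1/(7990 - 72) = 1/7918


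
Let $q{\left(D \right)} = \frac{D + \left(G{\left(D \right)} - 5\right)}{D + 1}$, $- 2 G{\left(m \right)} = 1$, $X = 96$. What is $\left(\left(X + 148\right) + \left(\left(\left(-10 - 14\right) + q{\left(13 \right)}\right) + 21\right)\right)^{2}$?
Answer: $\frac{45738169}{784} \approx 58340.0$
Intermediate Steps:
$G{\left(m \right)} = - \frac{1}{2}$ ($G{\left(m \right)} = \left(- \frac{1}{2}\right) 1 = - \frac{1}{2}$)
$q{\left(D \right)} = \frac{- \frac{11}{2} + D}{1 + D}$ ($q{\left(D \right)} = \frac{D - \frac{11}{2}}{D + 1} = \frac{D - \frac{11}{2}}{1 + D} = \frac{- \frac{11}{2} + D}{1 + D}$)
$\left(\left(X + 148\right) + \left(\left(\left(-10 - 14\right) + q{\left(13 \right)}\right) + 21\right)\right)^{2} = \left(\left(96 + 148\right) + \left(\left(\left(-10 - 14\right) + \frac{- \frac{11}{2} + 13}{1 + 13}\right) + 21\right)\right)^{2} = \left(244 + \left(\left(-24 + \frac{1}{14} \cdot \frac{15}{2}\right) + 21\right)\right)^{2} = \left(244 + \left(\left(-24 + \frac{15}{28}\right) + 21\right)\right)^{2} = \left(244 + \left(- \frac{657}{28} + 21\right)\right)^{2} = \left(244 - \frac{69}{28}\right)^{2} = \left(\frac{6763}{28}\right)^{2} = \frac{45738169}{784}$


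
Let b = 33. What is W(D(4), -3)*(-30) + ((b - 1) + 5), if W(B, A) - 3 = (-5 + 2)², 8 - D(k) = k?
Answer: -323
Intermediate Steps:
D(k) = 8 - k
W(B, A) = 12 (W(B, A) = 3 + (-5 + 2)² = 3 + (-3)² = 3 + 9 = 12)
W(D(4), -3)*(-30) + ((b - 1) + 5) = 12*(-30) + ((33 - 1) + 5) = -360 + (32 + 5) = -360 + 37 = -323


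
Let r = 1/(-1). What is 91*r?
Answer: -91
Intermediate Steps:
r = -1
91*r = 91*(-1) = -91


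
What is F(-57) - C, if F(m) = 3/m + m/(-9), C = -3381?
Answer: 193075/57 ≈ 3387.3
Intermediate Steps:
F(m) = 3/m - m/9 (F(m) = 3/m + m*(-⅑) = 3/m - m/9)
F(-57) - C = (3/(-57) - ⅑*(-57)) - 1*(-3381) = (3*(-1/57) + 19/3) + 3381 = (-1/19 + 19/3) + 3381 = 358/57 + 3381 = 193075/57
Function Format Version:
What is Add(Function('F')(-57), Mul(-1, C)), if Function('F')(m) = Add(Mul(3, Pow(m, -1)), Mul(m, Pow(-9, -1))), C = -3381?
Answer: Rational(193075, 57) ≈ 3387.3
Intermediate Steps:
Function('F')(m) = Add(Mul(3, Pow(m, -1)), Mul(Rational(-1, 9), m)) (Function('F')(m) = Add(Mul(3, Pow(m, -1)), Mul(m, Rational(-1, 9))) = Add(Mul(3, Pow(m, -1)), Mul(Rational(-1, 9), m)))
Add(Function('F')(-57), Mul(-1, C)) = Add(Add(Mul(3, Pow(-57, -1)), Mul(Rational(-1, 9), -57)), Mul(-1, -3381)) = Add(Add(Mul(3, Rational(-1, 57)), Rational(19, 3)), 3381) = Add(Add(Rational(-1, 19), Rational(19, 3)), 3381) = Add(Rational(358, 57), 3381) = Rational(193075, 57)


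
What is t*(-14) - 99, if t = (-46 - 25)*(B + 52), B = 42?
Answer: 93337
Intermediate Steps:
t = -6674 (t = (-46 - 25)*(42 + 52) = -71*94 = -6674)
t*(-14) - 99 = -6674*(-14) - 99 = 93436 - 99 = 93337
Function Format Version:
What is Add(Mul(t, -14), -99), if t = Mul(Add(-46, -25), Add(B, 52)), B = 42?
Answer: 93337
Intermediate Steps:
t = -6674 (t = Mul(Add(-46, -25), Add(42, 52)) = Mul(-71, 94) = -6674)
Add(Mul(t, -14), -99) = Add(Mul(-6674, -14), -99) = Add(93436, -99) = 93337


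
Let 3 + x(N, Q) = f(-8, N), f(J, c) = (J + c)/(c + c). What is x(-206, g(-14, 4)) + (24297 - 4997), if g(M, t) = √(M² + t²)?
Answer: 3975289/206 ≈ 19298.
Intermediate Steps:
f(J, c) = (J + c)/(2*c) (f(J, c) = (J + c)/((2*c)) = (J + c)*(1/(2*c)) = (J + c)/(2*c))
x(N, Q) = -3 + (-8 + N)/(2*N)
x(-206, g(-14, 4)) + (24297 - 4997) = (-5/2 - 4/(-206)) + (24297 - 4997) = (-5/2 - 4*(-1/206)) + 19300 = (-5/2 + 2/103) + 19300 = -511/206 + 19300 = 3975289/206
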